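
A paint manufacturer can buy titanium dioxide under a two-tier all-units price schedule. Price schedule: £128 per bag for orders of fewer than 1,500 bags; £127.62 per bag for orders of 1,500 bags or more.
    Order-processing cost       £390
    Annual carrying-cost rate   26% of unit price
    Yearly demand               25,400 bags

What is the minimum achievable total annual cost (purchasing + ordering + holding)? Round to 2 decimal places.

H₁ = 26%×£128 = £33.2800;  H₂ = 26%×£127.62 = £33.1812
EOQ₁ = √(2×25,400×390/33.2800) = 771.56  (< 1,500, feasible at tier 1)
EOQ₂ = √(2×25,400×390/33.1812) = 772.71  (< 1,500 → use Q = 1,500 at tier-2 price)
TC(tier 1 (EOQ₁), Q≈771.6) = £3,276,877.68
TC(tier 2, Q≈1,500.0) = £3,273,037.90
Minimum at tier 2: £3,273,037.90

£3,273,037.90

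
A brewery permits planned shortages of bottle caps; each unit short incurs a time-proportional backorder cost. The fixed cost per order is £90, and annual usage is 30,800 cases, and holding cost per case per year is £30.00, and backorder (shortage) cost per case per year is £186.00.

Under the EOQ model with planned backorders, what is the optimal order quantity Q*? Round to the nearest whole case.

463 cases

Q* = √(2DS/H) · √((H + b)/b)
   = √(2 × 30,800 × 90 / 30) · √((30 + 186) / 186)
   = 429.884 × 1.0776 ≈ 463.26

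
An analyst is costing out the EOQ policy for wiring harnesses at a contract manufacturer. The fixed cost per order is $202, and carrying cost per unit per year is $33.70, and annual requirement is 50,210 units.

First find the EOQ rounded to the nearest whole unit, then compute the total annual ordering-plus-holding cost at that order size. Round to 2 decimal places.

$26,145.73

Optimal lot size Q* = (2 × 50,210 × $202 / $33.7)^½ ≈ 775.84 → Q = 776 units
Annual ordering cost = (D/Q)·S = (50,210/776) × 202 = $13,070.13
Annual holding cost  = (Q/2)·H = (776/2) × 33.7 = $13,075.60
Total = $13,070.13 + $13,075.60 = $26,145.73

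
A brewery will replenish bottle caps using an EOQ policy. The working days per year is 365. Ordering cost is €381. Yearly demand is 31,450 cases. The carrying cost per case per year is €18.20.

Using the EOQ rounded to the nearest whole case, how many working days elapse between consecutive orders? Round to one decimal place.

13.3 days

Q* = √(2·D·S / H) = √(2·31,450·381 / 18.2) = √1,316,752.7 ≈ 1,147.50 → Q = 1,147 cases
Cycle time = (working days × Q)/D = (365 × 1,147) / 31,450 = 13.312 days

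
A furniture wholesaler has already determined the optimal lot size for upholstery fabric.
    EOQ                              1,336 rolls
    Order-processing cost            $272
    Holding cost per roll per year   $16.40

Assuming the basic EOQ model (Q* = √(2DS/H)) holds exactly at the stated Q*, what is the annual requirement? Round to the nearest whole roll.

53,809 rolls per year

From Q* = √(2DS/H) ⇒ Q*² = 2DS/H.
D = Q²H / (2S) = 1,336² × 16.4 / (2 × 272) = 53,809.36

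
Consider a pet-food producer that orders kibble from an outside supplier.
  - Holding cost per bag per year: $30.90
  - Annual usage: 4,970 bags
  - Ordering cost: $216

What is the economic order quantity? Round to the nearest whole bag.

264 bags

Q* = √(2·D·S / H) = √(2·4,970·216 / 30.9) = √69,483.5 ≈ 263.60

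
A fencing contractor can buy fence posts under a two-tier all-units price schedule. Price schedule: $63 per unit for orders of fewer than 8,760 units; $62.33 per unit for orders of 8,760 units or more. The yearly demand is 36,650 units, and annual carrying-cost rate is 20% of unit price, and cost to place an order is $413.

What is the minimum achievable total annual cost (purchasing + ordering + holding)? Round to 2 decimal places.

H₁ = 20%×$63 = $12.6000;  H₂ = 20%×$62.33 = $12.4660
EOQ₁ = √(2×36,650×413/12.6000) = 1,550.04  (< 8,760, feasible at tier 1)
EOQ₂ = √(2×36,650×413/12.4660) = 1,558.34  (< 8,760 → use Q = 8,760 at tier-2 price)
TC(tier 1 (EOQ₁), Q≈1,550.0) = $2,328,480.45
TC(tier 2, Q≈8,760.0) = $2,340,723.49
Minimum at tier 1 (EOQ₁): $2,328,480.45

$2,328,480.45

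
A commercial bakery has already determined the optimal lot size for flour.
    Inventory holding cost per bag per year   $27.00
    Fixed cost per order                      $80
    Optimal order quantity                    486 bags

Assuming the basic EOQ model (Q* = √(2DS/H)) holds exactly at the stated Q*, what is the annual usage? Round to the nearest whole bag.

From Q* = √(2DS/H) ⇒ Q*² = 2DS/H.
D = Q²H / (2S) = 486² × 27 / (2 × 80) = 39,858.07

39,858 bags per year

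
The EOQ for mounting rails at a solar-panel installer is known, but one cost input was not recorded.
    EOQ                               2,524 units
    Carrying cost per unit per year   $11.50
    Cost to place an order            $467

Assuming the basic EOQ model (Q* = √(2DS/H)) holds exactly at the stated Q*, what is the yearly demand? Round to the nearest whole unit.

Since Q* = (2DS/H)^½, squaring gives Q*²·H = 2DS.
D = Q²H / (2S) = 2,524² × 11.5 / (2 × 467) = 78,438.57

78,439 units per year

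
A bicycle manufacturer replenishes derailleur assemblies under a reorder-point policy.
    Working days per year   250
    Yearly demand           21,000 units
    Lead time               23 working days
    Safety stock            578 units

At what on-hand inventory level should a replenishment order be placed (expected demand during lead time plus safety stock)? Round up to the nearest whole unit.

2,510 units

Daily demand d = 21,000 / 250 = 84.000 units/day
Demand during lead time = 84.000 × 23 = 1,932.00
Reorder point = 1,932.00 + 578 = 2,510.00 → round up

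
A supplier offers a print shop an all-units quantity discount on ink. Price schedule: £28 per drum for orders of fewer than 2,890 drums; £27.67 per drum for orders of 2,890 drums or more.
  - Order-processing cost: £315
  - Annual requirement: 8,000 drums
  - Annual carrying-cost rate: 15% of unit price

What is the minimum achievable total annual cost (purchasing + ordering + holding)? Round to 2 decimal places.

H₁ = 15%×£28 = £4.2000;  H₂ = 15%×£27.67 = £4.1505
EOQ₁ = √(2×8,000×315/4.2000) = 1,095.45  (< 2,890, feasible at tier 1)
EOQ₂ = √(2×8,000×315/4.1505) = 1,101.96  (< 2,890 → use Q = 2,890 at tier-2 price)
TC(tier 1 (EOQ₁), Q≈1,095.4) = £228,600.87
TC(tier 2, Q≈2,890.0) = £228,229.44
Minimum at tier 2: £228,229.44

£228,229.44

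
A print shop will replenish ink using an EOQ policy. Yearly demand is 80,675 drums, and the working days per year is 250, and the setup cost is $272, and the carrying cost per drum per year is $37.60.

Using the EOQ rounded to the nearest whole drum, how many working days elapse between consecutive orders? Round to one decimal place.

Optimal lot size Q* = (2 × 80,675 × $272 / $37.6)^½ ≈ 1,080.38 → Q = 1,080 drums
Cycle time = (working days × Q)/D = (250 × 1,080) / 80,675 = 3.347 days

3.3 days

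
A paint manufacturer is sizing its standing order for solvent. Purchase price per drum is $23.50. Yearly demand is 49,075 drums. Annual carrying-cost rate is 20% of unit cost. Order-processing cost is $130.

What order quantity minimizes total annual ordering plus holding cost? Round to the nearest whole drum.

Holding cost per drum per year: H = 20% × $23.5 = $4.7000
EOQ = √(2DS/H) = √(2 × 49,075 × 130 / 4.7)
    = √(2,714,787.23) ≈ 1,647.66

1,648 drums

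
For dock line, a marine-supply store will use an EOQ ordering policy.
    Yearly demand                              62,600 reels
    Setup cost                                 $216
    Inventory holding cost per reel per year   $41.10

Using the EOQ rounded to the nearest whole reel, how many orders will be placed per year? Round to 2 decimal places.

2DS/H = 2·62,600·216/41.1 = 657,985.40
EOQ = √657,985.40 ≈ 811.16 → Q = 811
Orders per year = D/Q = 62,600 / 811 = 77.189

77.19 orders per year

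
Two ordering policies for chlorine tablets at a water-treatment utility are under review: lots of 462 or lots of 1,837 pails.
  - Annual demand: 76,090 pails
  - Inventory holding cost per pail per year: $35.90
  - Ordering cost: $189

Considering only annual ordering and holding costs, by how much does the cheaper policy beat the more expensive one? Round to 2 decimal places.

$1,382.05

For each Q, cost = (D/Q)·S + (Q/2)·H.
TC(462) = (76,090/462)×189 + (462/2)×35.9 = $39,420.63
TC(1,837) = (76,090/1,837)×189 + (1,837/2)×35.9 = $40,802.68
Lots of 462 are cheaper by $1,382.05.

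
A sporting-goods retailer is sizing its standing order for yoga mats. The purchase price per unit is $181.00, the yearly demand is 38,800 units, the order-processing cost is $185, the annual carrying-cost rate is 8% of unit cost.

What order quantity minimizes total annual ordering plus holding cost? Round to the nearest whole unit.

H = i·C = 0.08 × $181 = $14.4800 per unit-year
2DS/H = 2·38,800·185/14.48 = 991,436.46
EOQ = √991,436.46 ≈ 995.71

996 units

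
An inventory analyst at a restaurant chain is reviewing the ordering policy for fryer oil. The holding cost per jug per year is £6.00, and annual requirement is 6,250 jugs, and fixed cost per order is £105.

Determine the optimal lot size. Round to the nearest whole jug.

468 jugs

EOQ = √(2DS/H) = √(2 × 6,250 × 105 / 6)
    = √(218,750.00) ≈ 467.71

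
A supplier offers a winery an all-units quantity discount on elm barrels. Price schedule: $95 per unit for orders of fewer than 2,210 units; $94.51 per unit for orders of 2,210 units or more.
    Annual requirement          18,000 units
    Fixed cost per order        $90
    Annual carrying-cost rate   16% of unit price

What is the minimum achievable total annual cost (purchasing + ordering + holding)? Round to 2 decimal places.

H₁ = 16%×$95 = $15.2000;  H₂ = 16%×$94.51 = $15.1216
EOQ₁ = √(2×18,000×90/15.2000) = 461.69  (< 2,210, feasible at tier 1)
EOQ₂ = √(2×18,000×90/15.1216) = 462.89  (< 2,210 → use Q = 2,210 at tier-2 price)
TC(tier 1 (EOQ₁), Q≈461.7) = $1,717,017.69
TC(tier 2, Q≈2,210.0) = $1,718,622.40
Minimum at tier 1 (EOQ₁): $1,717,017.69

$1,717,017.69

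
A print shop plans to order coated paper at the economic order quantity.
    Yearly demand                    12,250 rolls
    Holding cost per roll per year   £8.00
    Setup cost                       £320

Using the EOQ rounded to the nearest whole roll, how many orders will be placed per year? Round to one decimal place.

12.4 orders per year

Q* = √(2·D·S / H) = √(2·12,250·320 / 8) = √980,000.0 ≈ 989.95 → Q = 990
Orders per year = D/Q = 12,250 / 990 = 12.374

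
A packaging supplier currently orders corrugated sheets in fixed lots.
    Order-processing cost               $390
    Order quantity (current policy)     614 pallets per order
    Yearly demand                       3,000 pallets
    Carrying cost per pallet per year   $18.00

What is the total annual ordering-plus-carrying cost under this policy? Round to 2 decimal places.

Annual ordering cost = (D/Q)·S = (3,000/614) × 390 = $1,905.54
Annual holding cost  = (Q/2)·H = (614/2) × 18 = $5,526.00
Total = $1,905.54 + $5,526.00 = $7,431.54

$7,431.54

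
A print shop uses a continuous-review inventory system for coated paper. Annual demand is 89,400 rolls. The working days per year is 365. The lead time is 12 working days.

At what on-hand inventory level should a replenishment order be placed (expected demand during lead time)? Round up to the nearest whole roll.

Daily demand d = 89,400 / 365 = 244.932 rolls/day
Demand during lead time = 244.932 × 12 = 2,939.18
Reorder point = 2,939.18 → round up

2,940 rolls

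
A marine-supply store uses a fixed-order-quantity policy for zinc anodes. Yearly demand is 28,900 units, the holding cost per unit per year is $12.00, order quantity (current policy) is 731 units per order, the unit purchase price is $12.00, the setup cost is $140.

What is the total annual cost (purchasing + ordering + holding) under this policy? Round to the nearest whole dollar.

Annual ordering cost = (D/Q)·S = (28,900/731) × 140 = $5,534.88
Annual holding cost  = (Q/2)·H = (731/2) × 12 = $4,386.00
Purchase cost = D·C = 28,900 × 12 = $346,800.00
Total = $5,534.88 + $4,386.00 + $346,800.00 = $356,720.88

$356,721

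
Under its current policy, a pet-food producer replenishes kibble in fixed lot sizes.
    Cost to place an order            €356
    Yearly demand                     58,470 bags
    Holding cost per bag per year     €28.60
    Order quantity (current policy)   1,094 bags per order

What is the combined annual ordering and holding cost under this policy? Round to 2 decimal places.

Annual ordering cost = (D/Q)·S = (58,470/1,094) × 356 = €19,026.80
Annual holding cost  = (Q/2)·H = (1,094/2) × 28.6 = €15,644.20
Total = €19,026.80 + €15,644.20 = €34,671.00

€34,671.00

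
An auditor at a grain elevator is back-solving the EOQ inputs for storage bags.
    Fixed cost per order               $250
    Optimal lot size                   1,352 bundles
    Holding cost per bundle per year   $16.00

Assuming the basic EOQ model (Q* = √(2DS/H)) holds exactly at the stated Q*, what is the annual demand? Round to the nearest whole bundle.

58,493 bundles per year

EOQ relation: Q² = 2DS/H, so rearrange for the unknown.
D = Q²H / (2S) = 1,352² × 16 / (2 × 250) = 58,492.93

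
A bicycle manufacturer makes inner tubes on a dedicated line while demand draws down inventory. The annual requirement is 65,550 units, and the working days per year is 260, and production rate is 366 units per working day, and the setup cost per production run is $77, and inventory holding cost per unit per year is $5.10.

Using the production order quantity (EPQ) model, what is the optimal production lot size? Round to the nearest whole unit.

2,522 units

d = 65,550/260 = 252.1154 units/day;  effective holding cost H(1 − d/p) = 5.1·(1 − 252.1154/366) = 1.58692
Q* = √(2DS / H_eff) = √(2·65,550·77 / 1.58692) ≈ 2,522.14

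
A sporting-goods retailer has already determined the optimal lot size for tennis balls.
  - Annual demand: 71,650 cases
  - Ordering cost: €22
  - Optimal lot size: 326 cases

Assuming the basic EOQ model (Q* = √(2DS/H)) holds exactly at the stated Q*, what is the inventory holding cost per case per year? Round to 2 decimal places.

From Q* = √(2DS/H) ⇒ Q*² = 2DS/H.
H = 2DS / Q² = 2 × 71,650 × 22 / 326² = 29.6643

€29.66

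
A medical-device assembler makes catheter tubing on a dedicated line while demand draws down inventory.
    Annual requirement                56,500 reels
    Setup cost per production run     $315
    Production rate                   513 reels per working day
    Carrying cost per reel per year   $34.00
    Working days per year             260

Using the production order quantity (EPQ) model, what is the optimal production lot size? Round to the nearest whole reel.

d = 56,500/260 = 217.3077 reels/day;  effective holding cost H(1 − d/p) = 34·(1 − 217.3077/513) = 19.59754
Q* = √(2DS / H_eff) = √(2·56,500·315 / 19.59754) ≈ 1,347.70

1,348 reels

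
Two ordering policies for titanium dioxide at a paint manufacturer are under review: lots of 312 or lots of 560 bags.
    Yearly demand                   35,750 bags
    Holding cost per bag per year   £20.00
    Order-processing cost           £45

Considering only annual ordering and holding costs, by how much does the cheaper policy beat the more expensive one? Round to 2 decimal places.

£196.52

For each Q, cost = (D/Q)·S + (Q/2)·H.
TC(312) = (35,750/312)×45 + (312/2)×20 = £8,276.25
TC(560) = (35,750/560)×45 + (560/2)×20 = £8,472.77
Cheaper: Q = 312.  Difference = £196.52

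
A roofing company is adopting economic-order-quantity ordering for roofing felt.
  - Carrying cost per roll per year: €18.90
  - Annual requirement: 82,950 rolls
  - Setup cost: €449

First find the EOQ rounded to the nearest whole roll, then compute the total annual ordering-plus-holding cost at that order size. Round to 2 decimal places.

Optimal lot size Q* = (2 × 82,950 × €449 / €18.9)^½ ≈ 1,985.25 → Q = 1,985 rolls
Annual ordering cost = (D/Q)·S = (82,950/1,985) × 449 = €18,763.00
Annual holding cost  = (Q/2)·H = (1,985/2) × 18.9 = €18,758.25
Total = €18,763.00 + €18,758.25 = €37,521.25

€37,521.25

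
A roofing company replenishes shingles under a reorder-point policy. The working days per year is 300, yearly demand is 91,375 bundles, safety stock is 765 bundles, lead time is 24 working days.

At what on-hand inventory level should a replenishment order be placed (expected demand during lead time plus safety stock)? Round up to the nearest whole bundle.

Daily demand d = 91,375 / 300 = 304.583 bundles/day
Demand during lead time = 304.583 × 24 = 7,310.00
Reorder point = 7,310.00 + 765 = 8,075.00 → round up

8,075 bundles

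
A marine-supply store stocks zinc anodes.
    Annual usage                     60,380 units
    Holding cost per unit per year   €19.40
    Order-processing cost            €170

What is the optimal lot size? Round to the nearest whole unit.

1,029 units

2DS/H = 2·60,380·170/19.4 = 1,058,206.19
EOQ = √1,058,206.19 ≈ 1,028.69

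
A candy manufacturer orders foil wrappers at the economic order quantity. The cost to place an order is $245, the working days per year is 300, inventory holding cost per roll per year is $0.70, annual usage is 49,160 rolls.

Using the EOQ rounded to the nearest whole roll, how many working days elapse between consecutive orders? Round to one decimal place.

Q* = √(2·D·S / H) = √(2·49,160·245 / 0.7) = √34,412,000.0 ≈ 5,866.17 → Q = 5,866 rolls
T = Q/D × 300 days = 5,866/49,160 × 300 = 35.797 days

35.8 days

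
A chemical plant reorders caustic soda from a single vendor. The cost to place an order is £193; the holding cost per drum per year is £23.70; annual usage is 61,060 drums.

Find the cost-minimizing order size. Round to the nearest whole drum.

2DS/H = 2·61,060·193/23.7 = 994,479.32
EOQ = √994,479.32 ≈ 997.24

997 drums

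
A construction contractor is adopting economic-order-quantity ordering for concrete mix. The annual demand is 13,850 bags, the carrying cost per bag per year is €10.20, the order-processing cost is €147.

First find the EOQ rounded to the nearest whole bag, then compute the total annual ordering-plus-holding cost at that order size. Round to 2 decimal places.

€6,444.64

Optimal lot size Q* = (2 × 13,850 × €147 / €10.2)^½ ≈ 631.83 → Q = 632 bags
Ordering: D/Q × S = 13,850/632 × €147 = €3,221.44
Holding:  Q/2 × H = 632/2 × €10.2 = €3,223.20
Total = €3,221.44 + €3,223.20 = €6,444.64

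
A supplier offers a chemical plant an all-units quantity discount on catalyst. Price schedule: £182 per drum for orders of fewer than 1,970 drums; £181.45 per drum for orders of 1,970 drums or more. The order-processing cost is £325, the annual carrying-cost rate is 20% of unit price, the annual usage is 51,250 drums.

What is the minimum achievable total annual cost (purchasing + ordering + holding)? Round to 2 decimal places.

H₁ = 20%×£182 = £36.4000;  H₂ = 20%×£181.45 = £36.2900
EOQ₁ = √(2×51,250×325/36.4000) = 956.65  (< 1,970, feasible at tier 1)
EOQ₂ = √(2×51,250×325/36.2900) = 958.10  (< 1,970 → use Q = 1,970 at tier-2 price)
TC(tier 1 (EOQ₁), Q≈956.6) = £9,362,322.05
TC(tier 2, Q≈1,970.0) = £9,343,513.10
Minimum at tier 2: £9,343,513.10

£9,343,513.10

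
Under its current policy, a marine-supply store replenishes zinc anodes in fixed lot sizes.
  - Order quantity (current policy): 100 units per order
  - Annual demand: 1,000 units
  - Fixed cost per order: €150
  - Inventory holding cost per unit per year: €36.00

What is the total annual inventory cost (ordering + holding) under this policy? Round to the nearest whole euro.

Ordering: D/Q × S = 1,000/100 × €150 = €1,500.00
Holding:  Q/2 × H = 100/2 × €36 = €1,800.00
Total = €1,500.00 + €1,800.00 = €3,300.00

€3,300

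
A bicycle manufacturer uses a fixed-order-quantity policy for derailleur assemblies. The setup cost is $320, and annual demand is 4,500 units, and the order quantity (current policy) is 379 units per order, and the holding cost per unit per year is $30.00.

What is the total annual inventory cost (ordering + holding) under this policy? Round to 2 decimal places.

Annual ordering cost = (D/Q)·S = (4,500/379) × 320 = $3,799.47
Annual holding cost  = (Q/2)·H = (379/2) × 30 = $5,685.00
Total = $3,799.47 + $5,685.00 = $9,484.47

$9,484.47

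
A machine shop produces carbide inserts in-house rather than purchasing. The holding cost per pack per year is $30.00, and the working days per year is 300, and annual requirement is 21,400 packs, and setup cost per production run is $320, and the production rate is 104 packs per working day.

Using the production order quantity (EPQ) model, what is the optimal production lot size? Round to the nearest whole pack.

1,206 packs

d = 21,400/300 = 71.3333 packs/day;  effective holding cost H(1 − d/p) = 30·(1 − 71.3333/104) = 9.42308
Q* = √(2DS / H_eff) = √(2·21,400·320 / 9.42308) ≈ 1,205.59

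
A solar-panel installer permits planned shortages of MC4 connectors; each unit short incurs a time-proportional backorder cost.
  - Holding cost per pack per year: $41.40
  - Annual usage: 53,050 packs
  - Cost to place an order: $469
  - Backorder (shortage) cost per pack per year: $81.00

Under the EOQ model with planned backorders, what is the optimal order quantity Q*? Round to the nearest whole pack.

1,348 packs

Basic EOQ = √(2·53,050·469/41.4) = 1,096.337
Backorder adjustment √((H+b)/b) = √((41.4+81)/81) = 1.2293
Q* = 1,096.337 × 1.2293 ≈ 1,347.70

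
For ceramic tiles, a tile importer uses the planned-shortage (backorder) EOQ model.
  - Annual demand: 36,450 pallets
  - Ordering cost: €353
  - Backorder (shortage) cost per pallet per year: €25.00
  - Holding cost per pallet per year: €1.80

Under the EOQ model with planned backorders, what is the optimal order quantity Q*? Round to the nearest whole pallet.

3,915 pallets

Basic EOQ = √(2·36,450·353/1.8) = 3,781.071
Backorder adjustment √((H+b)/b) = √((1.8+25)/25) = 1.0354
Q* = 3,781.071 × 1.0354 ≈ 3,914.82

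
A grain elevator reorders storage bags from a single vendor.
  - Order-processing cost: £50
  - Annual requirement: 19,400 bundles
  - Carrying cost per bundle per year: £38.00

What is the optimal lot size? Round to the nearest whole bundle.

226 bundles

Optimal lot size Q* = (2 × 19,400 × £50 / £38)^½ ≈ 225.95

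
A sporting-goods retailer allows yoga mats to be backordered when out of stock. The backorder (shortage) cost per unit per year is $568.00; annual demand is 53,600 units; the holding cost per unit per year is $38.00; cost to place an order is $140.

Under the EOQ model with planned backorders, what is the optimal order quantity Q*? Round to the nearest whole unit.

Basic EOQ = √(2·53,600·140/38) = 628.448
Backorder adjustment √((H+b)/b) = √((38+568)/568) = 1.0329
Q* = 628.448 × 1.0329 ≈ 649.13

649 units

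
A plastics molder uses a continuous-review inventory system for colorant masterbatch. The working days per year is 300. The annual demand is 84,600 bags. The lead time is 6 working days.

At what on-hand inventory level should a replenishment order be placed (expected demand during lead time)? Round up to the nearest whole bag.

1,692 bags

Daily demand d = 84,600 / 300 = 282.000 bags/day
Demand during lead time = 282.000 × 6 = 1,692.00
Reorder point = 1,692.00 → round up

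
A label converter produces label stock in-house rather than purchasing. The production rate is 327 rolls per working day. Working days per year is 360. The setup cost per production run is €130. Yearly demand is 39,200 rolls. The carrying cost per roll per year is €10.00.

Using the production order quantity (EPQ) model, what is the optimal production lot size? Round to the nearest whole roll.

Daily demand d = 39,200/360 = 108.889; p = 327; 1 − d/p = 0.66701
EPQ = √(2DS / (H(1 − d/p)))
    = √(2 × 39,200 × 130 / (10 × 0.66701)) ≈ 1,236.13

1,236 rolls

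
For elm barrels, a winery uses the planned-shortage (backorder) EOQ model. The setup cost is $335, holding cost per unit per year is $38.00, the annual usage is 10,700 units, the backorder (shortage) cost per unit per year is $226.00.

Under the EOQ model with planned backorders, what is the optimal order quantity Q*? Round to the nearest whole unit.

Q* = √(2DS/H) · √((H + b)/b)
   = √(2 × 10,700 × 335 / 38) · √((38 + 226) / 226)
   = 434.348 × 1.0808 ≈ 469.45

469 units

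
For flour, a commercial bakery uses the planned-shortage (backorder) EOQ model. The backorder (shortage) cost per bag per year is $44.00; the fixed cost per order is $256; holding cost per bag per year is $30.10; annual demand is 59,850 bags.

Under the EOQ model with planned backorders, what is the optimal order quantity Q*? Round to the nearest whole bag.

Q* = √(2DS/H) · √((H + b)/b)
   = √(2 × 59,850 × 256 / 30.1) · √((30.1 + 44) / 44)
   = 1,008.983 × 1.2977 ≈ 1,309.38

1,309 bags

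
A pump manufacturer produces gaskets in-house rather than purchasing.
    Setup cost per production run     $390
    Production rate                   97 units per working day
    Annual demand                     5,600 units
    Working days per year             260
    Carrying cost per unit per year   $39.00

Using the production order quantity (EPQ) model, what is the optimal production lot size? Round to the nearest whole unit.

379 units

Daily demand d = 5,600/260 = 21.538; p = 97; 1 − d/p = 0.77795
EPQ = √(2DS / (H(1 − d/p)))
    = √(2 × 5,600 × 390 / (39 × 0.77795)) ≈ 379.43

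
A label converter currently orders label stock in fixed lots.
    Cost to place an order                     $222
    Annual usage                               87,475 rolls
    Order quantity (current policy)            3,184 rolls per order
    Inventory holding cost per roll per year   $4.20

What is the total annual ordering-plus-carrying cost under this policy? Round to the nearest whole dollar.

Annual ordering cost = (D/Q)·S = (87,475/3,184) × 222 = $6,099.07
Annual holding cost  = (Q/2)·H = (3,184/2) × 4.2 = $6,686.40
Total = $6,099.07 + $6,686.40 = $12,785.47

$12,785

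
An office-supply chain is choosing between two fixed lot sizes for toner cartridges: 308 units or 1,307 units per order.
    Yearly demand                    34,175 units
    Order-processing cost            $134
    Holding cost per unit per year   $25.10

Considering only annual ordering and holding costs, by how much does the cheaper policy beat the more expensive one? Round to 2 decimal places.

$1,172.89

Annual cost at Q: ordering D·S/Q plus holding Q·H/2.
TC(308) = (34,175/308)×134 + (308/2)×25.1 = $18,733.74
TC(1,307) = (34,175/1,307)×134 + (1,307/2)×25.1 = $19,906.64
Lots of 308 are cheaper by $1,172.89.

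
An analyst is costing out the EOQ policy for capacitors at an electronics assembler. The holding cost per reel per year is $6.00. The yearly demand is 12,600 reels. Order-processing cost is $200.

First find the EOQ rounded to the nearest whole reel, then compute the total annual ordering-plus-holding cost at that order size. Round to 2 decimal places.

2DS/H = 2·12,600·200/6 = 840,000.00
EOQ = √840,000.00 ≈ 916.52 → Q = 917 reels
Annual ordering cost = (D/Q)·S = (12,600/917) × 200 = $2,748.09
Annual holding cost  = (Q/2)·H = (917/2) × 6 = $2,751.00
Total = $2,748.09 + $2,751.00 = $5,499.09

$5,499.09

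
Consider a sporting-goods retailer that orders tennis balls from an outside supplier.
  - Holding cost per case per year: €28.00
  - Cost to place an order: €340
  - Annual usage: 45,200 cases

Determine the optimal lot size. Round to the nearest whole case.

2DS/H = 2·45,200·340/28 = 1,097,714.29
EOQ = √1,097,714.29 ≈ 1,047.72

1,048 cases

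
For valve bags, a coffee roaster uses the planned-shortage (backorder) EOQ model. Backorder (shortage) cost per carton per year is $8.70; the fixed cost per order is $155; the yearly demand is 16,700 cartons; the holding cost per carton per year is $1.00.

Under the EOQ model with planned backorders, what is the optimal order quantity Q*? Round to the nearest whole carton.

Q* = √(2DS/H) · √((H + b)/b)
   = √(2 × 16,700 × 155 / 1) · √((1 + 8.7) / 8.7)
   = 2,275.302 × 1.0559 ≈ 2,402.51

2,403 cartons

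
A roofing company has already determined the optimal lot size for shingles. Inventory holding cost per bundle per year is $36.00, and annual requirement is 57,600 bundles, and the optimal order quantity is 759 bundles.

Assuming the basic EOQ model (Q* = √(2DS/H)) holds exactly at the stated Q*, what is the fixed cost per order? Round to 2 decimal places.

$180.03

Since Q* = (2DS/H)^½, squaring gives Q*²·H = 2DS.
S = Q²H / (2D) = 759² × 36 / (2 × 57,600) = 180.0253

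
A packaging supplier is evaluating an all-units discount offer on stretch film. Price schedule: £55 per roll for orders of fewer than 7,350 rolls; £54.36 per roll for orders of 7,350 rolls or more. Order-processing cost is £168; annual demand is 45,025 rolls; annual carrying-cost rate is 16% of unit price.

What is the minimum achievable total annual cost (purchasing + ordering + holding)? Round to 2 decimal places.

H₁ = 16%×£55 = £8.8000;  H₂ = 16%×£54.36 = £8.6976
EOQ₁ = √(2×45,025×168/8.8000) = 1,311.16  (< 7,350, feasible at tier 1)
EOQ₂ = √(2×45,025×168/8.6976) = 1,318.85  (< 7,350 → use Q = 7,350 at tier-2 price)
TC(tier 1 (EOQ₁), Q≈1,311.2) = £2,487,913.19
TC(tier 2, Q≈7,350.0) = £2,480,551.82
Minimum at tier 2: £2,480,551.82

£2,480,551.82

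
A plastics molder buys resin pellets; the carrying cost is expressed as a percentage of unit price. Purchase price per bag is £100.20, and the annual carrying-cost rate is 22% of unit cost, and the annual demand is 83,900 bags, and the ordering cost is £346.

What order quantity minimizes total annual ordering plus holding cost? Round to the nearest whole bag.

H = i·C = 0.22 × £100.2 = £22.0440 per bag-year
Optimal lot size Q* = (2 × 83,900 × £346 / £22.044)^½ ≈ 1,622.89

1,623 bags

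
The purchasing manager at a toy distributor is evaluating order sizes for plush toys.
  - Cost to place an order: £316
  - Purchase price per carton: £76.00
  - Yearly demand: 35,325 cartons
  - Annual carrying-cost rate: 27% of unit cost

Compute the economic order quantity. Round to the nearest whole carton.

1,043 cartons

Holding cost per carton per year: H = 27% × £76 = £20.5200
2DS/H = 2·35,325·316/20.52 = 1,087,982.46
EOQ = √1,087,982.46 ≈ 1,043.06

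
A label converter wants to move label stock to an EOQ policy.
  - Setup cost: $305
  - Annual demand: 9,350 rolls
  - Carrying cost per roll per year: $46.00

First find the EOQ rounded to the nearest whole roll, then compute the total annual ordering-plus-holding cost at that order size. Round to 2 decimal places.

2DS/H = 2·9,350·305/46 = 123,989.13
EOQ = √123,989.13 ≈ 352.12 → Q = 352 rolls
Annual ordering cost = (D/Q)·S = (9,350/352) × 305 = $8,101.56
Annual holding cost  = (Q/2)·H = (352/2) × 46 = $8,096.00
Total = $8,101.56 + $8,096.00 = $16,197.56

$16,197.56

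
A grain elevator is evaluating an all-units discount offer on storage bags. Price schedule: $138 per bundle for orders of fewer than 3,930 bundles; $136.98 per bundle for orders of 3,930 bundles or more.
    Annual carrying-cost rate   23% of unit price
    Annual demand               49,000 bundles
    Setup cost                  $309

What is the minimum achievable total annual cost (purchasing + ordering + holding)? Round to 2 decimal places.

H₁ = 23%×$138 = $31.7400;  H₂ = 23%×$136.98 = $31.5054
EOQ₁ = √(2×49,000×309/31.7400) = 976.76  (< 3,930, feasible at tier 1)
EOQ₂ = √(2×49,000×309/31.5054) = 980.39  (< 3,930 → use Q = 3,930 at tier-2 price)
TC(tier 1 (EOQ₁), Q≈976.8) = $6,793,002.43
TC(tier 2, Q≈3,930.0) = $6,777,780.78
Minimum at tier 2: $6,777,780.78

$6,777,780.78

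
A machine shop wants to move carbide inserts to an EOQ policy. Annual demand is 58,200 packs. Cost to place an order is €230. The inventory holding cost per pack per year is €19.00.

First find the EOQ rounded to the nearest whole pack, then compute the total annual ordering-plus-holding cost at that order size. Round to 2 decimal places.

€22,553.67

2DS/H = 2·58,200·230/19 = 1,409,052.63
EOQ = √1,409,052.63 ≈ 1,187.04 → Q = 1,187 packs
Orders/yr = 58,200/1,187 = 49.031; ordering cost = 49.031 × €230 = €11,277.17
Average inventory = 1,187/2 = 593.5; holding cost = 593.5 × €19 = €11,276.50
Total = €11,277.17 + €11,276.50 = €22,553.67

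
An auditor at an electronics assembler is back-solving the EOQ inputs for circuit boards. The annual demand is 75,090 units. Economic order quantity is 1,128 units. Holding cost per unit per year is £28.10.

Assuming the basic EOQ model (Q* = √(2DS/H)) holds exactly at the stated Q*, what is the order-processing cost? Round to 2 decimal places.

EOQ relation: Q² = 2DS/H, so rearrange for the unknown.
S = Q²H / (2D) = 1,128² × 28.1 / (2 × 75,090) = 238.0742

£238.07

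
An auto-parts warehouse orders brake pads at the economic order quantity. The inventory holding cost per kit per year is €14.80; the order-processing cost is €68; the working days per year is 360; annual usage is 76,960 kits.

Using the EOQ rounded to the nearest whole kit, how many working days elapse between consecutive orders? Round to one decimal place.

3.9 days

Q* = √(2·D·S / H) = √(2·76,960·68 / 14.8) = √707,200.0 ≈ 840.95 → Q = 841 kits
T = Q/D × 360 days = 841/76,960 × 360 = 3.934 days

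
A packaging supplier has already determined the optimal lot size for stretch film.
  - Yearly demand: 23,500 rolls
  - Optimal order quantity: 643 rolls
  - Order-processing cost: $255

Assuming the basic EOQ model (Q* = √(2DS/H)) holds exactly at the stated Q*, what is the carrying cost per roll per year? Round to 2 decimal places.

From Q* = √(2DS/H) ⇒ Q*² = 2DS/H.
H = 2DS / Q² = 2 × 23,500 × 255 / 643² = 28.9879

$28.99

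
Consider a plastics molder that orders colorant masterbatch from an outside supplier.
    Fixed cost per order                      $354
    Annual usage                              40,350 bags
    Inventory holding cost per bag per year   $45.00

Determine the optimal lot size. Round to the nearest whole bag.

797 bags

Optimal lot size Q* = (2 × 40,350 × $354 / $45)^½ ≈ 796.77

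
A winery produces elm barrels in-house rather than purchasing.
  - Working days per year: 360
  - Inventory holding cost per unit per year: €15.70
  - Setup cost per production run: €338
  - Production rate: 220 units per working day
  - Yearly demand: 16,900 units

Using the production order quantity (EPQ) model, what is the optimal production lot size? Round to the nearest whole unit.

962 units

d = 16,900/360 = 46.9444 units/day;  effective holding cost H(1 − d/p) = 15.7·(1 − 46.9444/220) = 12.34987
Q* = √(2DS / H_eff) = √(2·16,900·338 / 12.34987) ≈ 961.80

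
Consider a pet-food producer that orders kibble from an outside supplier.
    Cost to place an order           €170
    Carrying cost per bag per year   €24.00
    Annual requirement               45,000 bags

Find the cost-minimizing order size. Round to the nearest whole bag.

EOQ = √(2DS/H) = √(2 × 45,000 × 170 / 24)
    = √(637,500.00) ≈ 798.44

798 bags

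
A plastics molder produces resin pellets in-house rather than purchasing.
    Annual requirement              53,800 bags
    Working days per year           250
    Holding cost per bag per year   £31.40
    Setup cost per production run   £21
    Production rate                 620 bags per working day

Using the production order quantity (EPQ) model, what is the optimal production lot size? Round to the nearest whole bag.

332 bags

Daily demand d = 53,800/250 = 215.200; p = 620; 1 − d/p = 0.65290
EPQ = √(2DS / (H(1 − d/p)))
    = √(2 × 53,800 × 21 / (31.4 × 0.65290)) ≈ 331.99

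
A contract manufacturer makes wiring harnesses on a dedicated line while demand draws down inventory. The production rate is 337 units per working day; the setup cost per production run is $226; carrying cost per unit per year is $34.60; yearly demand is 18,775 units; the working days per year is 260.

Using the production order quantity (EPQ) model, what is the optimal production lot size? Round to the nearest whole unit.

559 units

Daily demand d = 18,775/260 = 72.212; p = 337; 1 − d/p = 0.78572
EPQ = √(2DS / (H(1 − d/p)))
    = √(2 × 18,775 × 226 / (34.6 × 0.78572)) ≈ 558.71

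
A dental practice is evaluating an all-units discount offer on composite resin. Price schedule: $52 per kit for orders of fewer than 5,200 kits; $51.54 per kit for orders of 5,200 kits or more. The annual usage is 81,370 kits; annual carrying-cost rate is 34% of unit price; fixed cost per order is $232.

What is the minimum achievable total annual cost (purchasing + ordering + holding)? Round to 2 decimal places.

$4,243,001.51

H₁ = 34%×$52 = $17.6800;  H₂ = 34%×$51.54 = $17.5236
EOQ₁ = √(2×81,370×232/17.6800) = 1,461.34  (< 5,200, feasible at tier 1)
EOQ₂ = √(2×81,370×232/17.5236) = 1,467.84  (< 5,200 → use Q = 5,200 at tier-2 price)
TC(tier 1 (EOQ₁), Q≈1,461.3) = $4,257,076.42
TC(tier 2, Q≈5,200.0) = $4,243,001.51
Minimum at tier 2: $4,243,001.51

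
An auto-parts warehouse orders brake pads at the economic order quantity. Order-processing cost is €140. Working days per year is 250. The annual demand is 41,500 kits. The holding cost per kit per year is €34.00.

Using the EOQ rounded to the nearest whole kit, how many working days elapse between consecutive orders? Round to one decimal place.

Optimal lot size Q* = (2 × 41,500 × €140 / €34)^½ ≈ 584.61 → Q = 585 kits
Cycle time = (working days × Q)/D = (250 × 585) / 41,500 = 3.524 days

3.5 days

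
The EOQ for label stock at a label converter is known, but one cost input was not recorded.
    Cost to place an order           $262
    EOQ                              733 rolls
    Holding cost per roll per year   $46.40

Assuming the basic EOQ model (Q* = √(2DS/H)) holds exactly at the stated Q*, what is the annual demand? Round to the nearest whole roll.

47,577 rolls per year

Since Q* = (2DS/H)^½, squaring gives Q*²·H = 2DS.
D = Q²H / (2S) = 733² × 46.4 / (2 × 262) = 47,576.74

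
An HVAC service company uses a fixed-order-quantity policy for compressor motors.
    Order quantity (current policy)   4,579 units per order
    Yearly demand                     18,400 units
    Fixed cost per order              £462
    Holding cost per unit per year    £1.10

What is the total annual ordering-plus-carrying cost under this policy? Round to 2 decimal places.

Annual ordering cost = (D/Q)·S = (18,400/4,579) × 462 = £1,856.48
Annual holding cost  = (Q/2)·H = (4,579/2) × 1.1 = £2,518.45
Total = £1,856.48 + £2,518.45 = £4,374.93

£4,374.93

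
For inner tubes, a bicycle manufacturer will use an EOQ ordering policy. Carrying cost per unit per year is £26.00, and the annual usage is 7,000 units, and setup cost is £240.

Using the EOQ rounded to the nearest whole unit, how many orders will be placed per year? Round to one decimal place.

19.5 orders per year

Optimal lot size Q* = (2 × 7,000 × £240 / £26)^½ ≈ 359.49 → Q = 359
N = D/Q = 7,000/359 ≈ 19.499 orders/yr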